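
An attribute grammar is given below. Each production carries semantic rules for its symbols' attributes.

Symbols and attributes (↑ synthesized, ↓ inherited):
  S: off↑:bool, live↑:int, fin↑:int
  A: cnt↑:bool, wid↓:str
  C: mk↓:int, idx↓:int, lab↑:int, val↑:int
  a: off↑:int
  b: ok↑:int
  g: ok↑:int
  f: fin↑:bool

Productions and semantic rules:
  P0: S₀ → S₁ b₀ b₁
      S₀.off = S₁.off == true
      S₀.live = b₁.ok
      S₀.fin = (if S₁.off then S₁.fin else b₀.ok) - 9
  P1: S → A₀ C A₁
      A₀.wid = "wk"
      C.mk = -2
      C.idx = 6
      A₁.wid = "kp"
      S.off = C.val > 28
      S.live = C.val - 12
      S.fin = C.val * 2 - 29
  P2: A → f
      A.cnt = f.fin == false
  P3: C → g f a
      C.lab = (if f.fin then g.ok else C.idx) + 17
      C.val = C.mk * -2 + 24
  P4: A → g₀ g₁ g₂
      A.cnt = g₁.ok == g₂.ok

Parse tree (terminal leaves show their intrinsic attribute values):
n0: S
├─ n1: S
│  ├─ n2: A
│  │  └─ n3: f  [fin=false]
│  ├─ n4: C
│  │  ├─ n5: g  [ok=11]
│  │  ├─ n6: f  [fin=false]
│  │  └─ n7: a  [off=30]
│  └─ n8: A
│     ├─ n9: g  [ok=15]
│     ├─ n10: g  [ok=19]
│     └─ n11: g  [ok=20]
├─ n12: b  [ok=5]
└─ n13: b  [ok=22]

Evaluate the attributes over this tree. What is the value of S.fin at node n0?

1. n2.wid = "wk"  ["wk"]
2. n3.fin = false  [terminal]
3. n2.cnt = true  [f.fin == false]
4. n4.mk = -2  [-2]
5. n4.idx = 6  [6]
6. n5.ok = 11  [terminal]
7. n6.fin = false  [terminal]
8. n7.off = 30  [terminal]
9. n4.lab = 23  [(if f.fin then g.ok else C.idx) + 17]
10. n4.val = 28  [C.mk * -2 + 24]
11. n8.wid = "kp"  ["kp"]
12. n9.ok = 15  [terminal]
13. n10.ok = 19  [terminal]
14. n11.ok = 20  [terminal]
15. n8.cnt = false  [g₁.ok == g₂.ok]
16. n1.off = false  [C.val > 28]
17. n1.live = 16  [C.val - 12]
18. n1.fin = 27  [C.val * 2 - 29]
19. n12.ok = 5  [terminal]
20. n13.ok = 22  [terminal]
21. n0.off = false  [S₁.off == true]
22. n0.live = 22  [b₁.ok]
23. n0.fin = -4  [(if S₁.off then S₁.fin else b₀.ok) - 9]

-4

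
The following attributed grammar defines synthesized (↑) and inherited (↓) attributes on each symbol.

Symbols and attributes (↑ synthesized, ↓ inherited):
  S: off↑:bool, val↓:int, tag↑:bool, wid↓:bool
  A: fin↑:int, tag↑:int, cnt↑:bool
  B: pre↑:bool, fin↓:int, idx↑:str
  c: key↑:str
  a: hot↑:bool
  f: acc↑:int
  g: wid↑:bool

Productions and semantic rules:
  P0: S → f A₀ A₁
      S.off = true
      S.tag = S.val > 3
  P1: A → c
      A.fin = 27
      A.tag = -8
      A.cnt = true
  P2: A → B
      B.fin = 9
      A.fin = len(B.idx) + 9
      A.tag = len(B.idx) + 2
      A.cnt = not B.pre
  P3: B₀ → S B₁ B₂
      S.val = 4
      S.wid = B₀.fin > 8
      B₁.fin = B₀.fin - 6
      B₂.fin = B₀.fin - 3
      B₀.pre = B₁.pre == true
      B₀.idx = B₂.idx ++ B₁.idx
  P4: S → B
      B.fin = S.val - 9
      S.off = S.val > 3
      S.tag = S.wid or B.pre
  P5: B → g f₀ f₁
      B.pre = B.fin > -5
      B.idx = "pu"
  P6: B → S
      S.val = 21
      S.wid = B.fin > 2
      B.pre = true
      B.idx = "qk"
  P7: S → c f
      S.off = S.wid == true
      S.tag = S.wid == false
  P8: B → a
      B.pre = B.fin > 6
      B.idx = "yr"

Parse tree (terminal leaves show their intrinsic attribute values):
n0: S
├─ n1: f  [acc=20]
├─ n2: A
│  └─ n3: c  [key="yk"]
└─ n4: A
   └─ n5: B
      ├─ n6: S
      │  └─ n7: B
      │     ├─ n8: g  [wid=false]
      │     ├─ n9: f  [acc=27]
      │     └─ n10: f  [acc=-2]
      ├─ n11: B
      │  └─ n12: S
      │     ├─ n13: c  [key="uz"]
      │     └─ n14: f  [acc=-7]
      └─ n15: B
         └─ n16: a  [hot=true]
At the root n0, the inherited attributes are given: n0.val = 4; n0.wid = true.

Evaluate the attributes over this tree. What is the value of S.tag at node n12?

false

1. n0.val = 4  [given at root]
2. n0.wid = true  [given at root]
3. n1.acc = 20  [terminal]
4. n3.key = "yk"  [terminal]
5. n2.fin = 27  [27]
6. n2.tag = -8  [-8]
7. n2.cnt = true  [true]
8. n5.fin = 9  [9]
9. n6.val = 4  [4]
10. n6.wid = true  [B₀.fin > 8]
11. n7.fin = -5  [S.val - 9]
12. n8.wid = false  [terminal]
13. n9.acc = 27  [terminal]
14. n10.acc = -2  [terminal]
15. n7.pre = false  [B.fin > -5]
16. n7.idx = "pu"  ["pu"]
17. n6.off = true  [S.val > 3]
18. n6.tag = true  [S.wid or B.pre]
19. n11.fin = 3  [B₀.fin - 6]
20. n12.val = 21  [21]
21. n12.wid = true  [B.fin > 2]
22. n13.key = "uz"  [terminal]
23. n14.acc = -7  [terminal]
24. n12.off = true  [S.wid == true]
25. n12.tag = false  [S.wid == false]
26. n11.pre = true  [true]
27. n11.idx = "qk"  ["qk"]
28. n15.fin = 6  [B₀.fin - 3]
29. n16.hot = true  [terminal]
30. n15.pre = false  [B.fin > 6]
31. n15.idx = "yr"  ["yr"]
32. n5.pre = true  [B₁.pre == true]
33. n5.idx = "yrqk"  [B₂.idx ++ B₁.idx]
34. n4.fin = 13  [len(B.idx) + 9]
35. n4.tag = 6  [len(B.idx) + 2]
36. n4.cnt = false  [not B.pre]
37. n0.off = true  [true]
38. n0.tag = true  [S.val > 3]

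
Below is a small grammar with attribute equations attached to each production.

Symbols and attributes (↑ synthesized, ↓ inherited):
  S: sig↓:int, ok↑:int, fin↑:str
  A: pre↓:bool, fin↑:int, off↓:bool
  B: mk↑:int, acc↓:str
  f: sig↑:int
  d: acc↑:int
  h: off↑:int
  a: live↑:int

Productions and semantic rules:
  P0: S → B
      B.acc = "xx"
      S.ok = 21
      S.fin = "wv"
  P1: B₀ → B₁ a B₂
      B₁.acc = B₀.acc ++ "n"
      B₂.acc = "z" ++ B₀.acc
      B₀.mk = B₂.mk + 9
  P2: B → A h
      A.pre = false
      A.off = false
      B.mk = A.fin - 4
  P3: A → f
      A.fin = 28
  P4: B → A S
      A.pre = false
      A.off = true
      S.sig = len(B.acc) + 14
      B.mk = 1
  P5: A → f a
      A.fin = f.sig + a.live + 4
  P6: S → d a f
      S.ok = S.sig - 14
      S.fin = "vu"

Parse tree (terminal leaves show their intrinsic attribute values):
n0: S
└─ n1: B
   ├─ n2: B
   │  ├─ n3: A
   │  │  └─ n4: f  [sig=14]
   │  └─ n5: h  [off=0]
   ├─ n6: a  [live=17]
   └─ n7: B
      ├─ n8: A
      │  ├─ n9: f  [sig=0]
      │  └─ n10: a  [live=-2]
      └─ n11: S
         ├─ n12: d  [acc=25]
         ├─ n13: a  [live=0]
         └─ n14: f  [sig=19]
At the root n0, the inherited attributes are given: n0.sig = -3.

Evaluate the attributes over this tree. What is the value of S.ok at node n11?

3

1. n0.sig = -3  [given at root]
2. n1.acc = "xx"  ["xx"]
3. n2.acc = "xxn"  [B₀.acc ++ "n"]
4. n3.pre = false  [false]
5. n3.off = false  [false]
6. n4.sig = 14  [terminal]
7. n3.fin = 28  [28]
8. n5.off = 0  [terminal]
9. n2.mk = 24  [A.fin - 4]
10. n6.live = 17  [terminal]
11. n7.acc = "zxx"  ["z" ++ B₀.acc]
12. n8.pre = false  [false]
13. n8.off = true  [true]
14. n9.sig = 0  [terminal]
15. n10.live = -2  [terminal]
16. n8.fin = 2  [f.sig + a.live + 4]
17. n11.sig = 17  [len(B.acc) + 14]
18. n12.acc = 25  [terminal]
19. n13.live = 0  [terminal]
20. n14.sig = 19  [terminal]
21. n11.ok = 3  [S.sig - 14]
22. n11.fin = "vu"  ["vu"]
23. n7.mk = 1  [1]
24. n1.mk = 10  [B₂.mk + 9]
25. n0.ok = 21  [21]
26. n0.fin = "wv"  ["wv"]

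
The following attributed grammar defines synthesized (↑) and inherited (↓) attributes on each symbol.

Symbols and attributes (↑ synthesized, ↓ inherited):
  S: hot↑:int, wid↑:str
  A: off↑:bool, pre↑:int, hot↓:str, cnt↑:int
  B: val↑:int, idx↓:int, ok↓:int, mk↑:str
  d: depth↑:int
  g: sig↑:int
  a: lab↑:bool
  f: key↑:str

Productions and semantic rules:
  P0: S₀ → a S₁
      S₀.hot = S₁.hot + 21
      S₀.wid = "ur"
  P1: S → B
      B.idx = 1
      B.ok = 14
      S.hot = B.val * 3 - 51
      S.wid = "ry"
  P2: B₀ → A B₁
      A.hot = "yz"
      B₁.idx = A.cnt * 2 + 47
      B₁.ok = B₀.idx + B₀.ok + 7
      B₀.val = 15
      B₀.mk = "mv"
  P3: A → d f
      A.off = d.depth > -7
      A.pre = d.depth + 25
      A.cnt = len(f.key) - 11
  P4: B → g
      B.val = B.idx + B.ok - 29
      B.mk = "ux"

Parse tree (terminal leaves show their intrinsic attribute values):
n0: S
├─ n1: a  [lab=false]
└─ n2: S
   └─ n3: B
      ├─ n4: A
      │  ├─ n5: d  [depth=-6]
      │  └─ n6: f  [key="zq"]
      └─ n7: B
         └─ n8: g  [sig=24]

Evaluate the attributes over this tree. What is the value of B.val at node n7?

22

1. n1.lab = false  [terminal]
2. n3.idx = 1  [1]
3. n3.ok = 14  [14]
4. n4.hot = "yz"  ["yz"]
5. n5.depth = -6  [terminal]
6. n6.key = "zq"  [terminal]
7. n4.off = true  [d.depth > -7]
8. n4.pre = 19  [d.depth + 25]
9. n4.cnt = -9  [len(f.key) - 11]
10. n7.idx = 29  [A.cnt * 2 + 47]
11. n7.ok = 22  [B₀.idx + B₀.ok + 7]
12. n8.sig = 24  [terminal]
13. n7.val = 22  [B.idx + B.ok - 29]
14. n7.mk = "ux"  ["ux"]
15. n3.val = 15  [15]
16. n3.mk = "mv"  ["mv"]
17. n2.hot = -6  [B.val * 3 - 51]
18. n2.wid = "ry"  ["ry"]
19. n0.hot = 15  [S₁.hot + 21]
20. n0.wid = "ur"  ["ur"]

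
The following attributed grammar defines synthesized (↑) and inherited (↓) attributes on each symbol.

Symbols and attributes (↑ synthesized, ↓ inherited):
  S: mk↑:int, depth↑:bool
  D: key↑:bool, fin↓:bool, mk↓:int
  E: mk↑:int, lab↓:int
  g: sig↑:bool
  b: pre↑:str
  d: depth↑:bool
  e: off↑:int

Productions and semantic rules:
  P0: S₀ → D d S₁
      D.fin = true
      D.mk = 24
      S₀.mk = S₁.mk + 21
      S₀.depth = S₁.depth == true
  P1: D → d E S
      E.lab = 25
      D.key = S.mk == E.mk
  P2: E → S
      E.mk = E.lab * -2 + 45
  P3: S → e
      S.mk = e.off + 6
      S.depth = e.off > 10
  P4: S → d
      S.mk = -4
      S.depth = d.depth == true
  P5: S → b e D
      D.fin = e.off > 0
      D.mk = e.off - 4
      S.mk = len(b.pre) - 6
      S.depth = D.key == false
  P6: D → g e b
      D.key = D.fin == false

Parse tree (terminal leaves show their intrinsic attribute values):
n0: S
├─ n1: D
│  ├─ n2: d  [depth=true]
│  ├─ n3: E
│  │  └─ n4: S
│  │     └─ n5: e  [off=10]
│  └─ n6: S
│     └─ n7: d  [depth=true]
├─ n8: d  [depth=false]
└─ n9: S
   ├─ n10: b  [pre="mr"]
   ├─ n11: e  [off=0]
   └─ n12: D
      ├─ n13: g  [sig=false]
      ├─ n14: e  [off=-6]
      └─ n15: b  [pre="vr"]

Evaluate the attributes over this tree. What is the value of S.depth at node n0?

false

1. n1.fin = true  [true]
2. n1.mk = 24  [24]
3. n2.depth = true  [terminal]
4. n3.lab = 25  [25]
5. n5.off = 10  [terminal]
6. n4.mk = 16  [e.off + 6]
7. n4.depth = false  [e.off > 10]
8. n3.mk = -5  [E.lab * -2 + 45]
9. n7.depth = true  [terminal]
10. n6.mk = -4  [-4]
11. n6.depth = true  [d.depth == true]
12. n1.key = false  [S.mk == E.mk]
13. n8.depth = false  [terminal]
14. n10.pre = "mr"  [terminal]
15. n11.off = 0  [terminal]
16. n12.fin = false  [e.off > 0]
17. n12.mk = -4  [e.off - 4]
18. n13.sig = false  [terminal]
19. n14.off = -6  [terminal]
20. n15.pre = "vr"  [terminal]
21. n12.key = true  [D.fin == false]
22. n9.mk = -4  [len(b.pre) - 6]
23. n9.depth = false  [D.key == false]
24. n0.mk = 17  [S₁.mk + 21]
25. n0.depth = false  [S₁.depth == true]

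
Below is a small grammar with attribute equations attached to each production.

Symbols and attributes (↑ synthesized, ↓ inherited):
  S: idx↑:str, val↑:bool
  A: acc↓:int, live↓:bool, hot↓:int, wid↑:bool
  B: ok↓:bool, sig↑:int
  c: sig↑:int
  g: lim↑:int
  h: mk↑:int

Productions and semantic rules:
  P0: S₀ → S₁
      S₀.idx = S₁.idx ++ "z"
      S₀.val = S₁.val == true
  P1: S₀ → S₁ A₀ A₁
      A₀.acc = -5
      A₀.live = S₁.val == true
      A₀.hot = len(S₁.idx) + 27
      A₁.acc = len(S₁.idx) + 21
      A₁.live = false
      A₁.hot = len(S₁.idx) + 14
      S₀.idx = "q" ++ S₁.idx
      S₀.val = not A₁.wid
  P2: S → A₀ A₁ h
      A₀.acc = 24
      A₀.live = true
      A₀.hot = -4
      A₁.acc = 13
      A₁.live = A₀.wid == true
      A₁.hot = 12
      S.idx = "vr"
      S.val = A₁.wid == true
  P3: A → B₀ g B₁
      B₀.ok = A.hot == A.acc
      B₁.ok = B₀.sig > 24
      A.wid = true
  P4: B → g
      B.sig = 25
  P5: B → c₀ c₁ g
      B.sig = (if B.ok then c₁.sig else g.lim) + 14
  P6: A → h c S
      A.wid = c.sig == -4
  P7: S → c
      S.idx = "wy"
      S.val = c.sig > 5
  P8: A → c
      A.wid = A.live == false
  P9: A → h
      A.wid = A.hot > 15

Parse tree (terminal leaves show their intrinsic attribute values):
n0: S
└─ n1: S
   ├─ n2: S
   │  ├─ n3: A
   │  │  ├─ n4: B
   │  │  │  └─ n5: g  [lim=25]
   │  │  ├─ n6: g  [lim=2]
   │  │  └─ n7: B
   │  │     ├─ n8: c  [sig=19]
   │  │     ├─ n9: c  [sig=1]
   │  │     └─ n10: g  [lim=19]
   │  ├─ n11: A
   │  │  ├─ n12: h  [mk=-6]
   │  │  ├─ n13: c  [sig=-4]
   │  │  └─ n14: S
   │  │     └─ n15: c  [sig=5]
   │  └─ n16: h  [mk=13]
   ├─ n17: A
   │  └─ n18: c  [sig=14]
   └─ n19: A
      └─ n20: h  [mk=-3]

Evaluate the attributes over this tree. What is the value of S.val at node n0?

false

1. n3.acc = 24  [24]
2. n3.live = true  [true]
3. n3.hot = -4  [-4]
4. n4.ok = false  [A.hot == A.acc]
5. n5.lim = 25  [terminal]
6. n4.sig = 25  [25]
7. n6.lim = 2  [terminal]
8. n7.ok = true  [B₀.sig > 24]
9. n8.sig = 19  [terminal]
10. n9.sig = 1  [terminal]
11. n10.lim = 19  [terminal]
12. n7.sig = 15  [(if B.ok then c₁.sig else g.lim) + 14]
13. n3.wid = true  [true]
14. n11.acc = 13  [13]
15. n11.live = true  [A₀.wid == true]
16. n11.hot = 12  [12]
17. n12.mk = -6  [terminal]
18. n13.sig = -4  [terminal]
19. n15.sig = 5  [terminal]
20. n14.idx = "wy"  ["wy"]
21. n14.val = false  [c.sig > 5]
22. n11.wid = true  [c.sig == -4]
23. n16.mk = 13  [terminal]
24. n2.idx = "vr"  ["vr"]
25. n2.val = true  [A₁.wid == true]
26. n17.acc = -5  [-5]
27. n17.live = true  [S₁.val == true]
28. n17.hot = 29  [len(S₁.idx) + 27]
29. n18.sig = 14  [terminal]
30. n17.wid = false  [A.live == false]
31. n19.acc = 23  [len(S₁.idx) + 21]
32. n19.live = false  [false]
33. n19.hot = 16  [len(S₁.idx) + 14]
34. n20.mk = -3  [terminal]
35. n19.wid = true  [A.hot > 15]
36. n1.idx = "qvr"  ["q" ++ S₁.idx]
37. n1.val = false  [not A₁.wid]
38. n0.idx = "qvrz"  [S₁.idx ++ "z"]
39. n0.val = false  [S₁.val == true]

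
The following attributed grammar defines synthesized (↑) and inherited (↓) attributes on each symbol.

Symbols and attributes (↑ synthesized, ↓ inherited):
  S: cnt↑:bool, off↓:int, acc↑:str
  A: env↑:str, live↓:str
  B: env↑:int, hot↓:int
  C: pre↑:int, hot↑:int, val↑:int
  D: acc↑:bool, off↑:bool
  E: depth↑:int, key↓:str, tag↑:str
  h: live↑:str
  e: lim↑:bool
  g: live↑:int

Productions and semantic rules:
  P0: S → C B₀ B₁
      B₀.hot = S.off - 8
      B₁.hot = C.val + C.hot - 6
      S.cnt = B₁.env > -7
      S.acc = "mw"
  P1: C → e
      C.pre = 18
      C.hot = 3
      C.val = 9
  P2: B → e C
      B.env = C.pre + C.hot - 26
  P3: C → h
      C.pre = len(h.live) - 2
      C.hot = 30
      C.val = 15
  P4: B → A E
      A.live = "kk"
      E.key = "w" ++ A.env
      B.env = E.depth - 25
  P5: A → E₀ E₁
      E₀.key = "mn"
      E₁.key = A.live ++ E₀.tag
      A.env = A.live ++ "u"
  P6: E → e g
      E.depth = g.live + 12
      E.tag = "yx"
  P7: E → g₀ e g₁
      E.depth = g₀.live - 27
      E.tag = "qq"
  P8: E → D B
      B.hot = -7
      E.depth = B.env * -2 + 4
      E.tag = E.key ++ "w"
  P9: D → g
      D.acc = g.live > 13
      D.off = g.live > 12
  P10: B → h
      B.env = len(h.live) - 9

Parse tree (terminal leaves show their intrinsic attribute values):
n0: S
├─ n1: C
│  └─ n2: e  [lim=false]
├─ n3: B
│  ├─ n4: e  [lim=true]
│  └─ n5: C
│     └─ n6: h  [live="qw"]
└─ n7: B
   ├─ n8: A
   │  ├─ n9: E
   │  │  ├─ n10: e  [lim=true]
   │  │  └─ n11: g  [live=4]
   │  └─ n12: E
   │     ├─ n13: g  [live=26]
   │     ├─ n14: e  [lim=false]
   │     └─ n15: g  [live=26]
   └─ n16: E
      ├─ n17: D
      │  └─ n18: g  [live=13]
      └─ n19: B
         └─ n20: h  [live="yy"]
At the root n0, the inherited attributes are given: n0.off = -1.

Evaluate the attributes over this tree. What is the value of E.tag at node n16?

"wkkuw"

1. n0.off = -1  [given at root]
2. n2.lim = false  [terminal]
3. n1.pre = 18  [18]
4. n1.hot = 3  [3]
5. n1.val = 9  [9]
6. n3.hot = -9  [S.off - 8]
7. n4.lim = true  [terminal]
8. n6.live = "qw"  [terminal]
9. n5.pre = 0  [len(h.live) - 2]
10. n5.hot = 30  [30]
11. n5.val = 15  [15]
12. n3.env = 4  [C.pre + C.hot - 26]
13. n7.hot = 6  [C.val + C.hot - 6]
14. n8.live = "kk"  ["kk"]
15. n9.key = "mn"  ["mn"]
16. n10.lim = true  [terminal]
17. n11.live = 4  [terminal]
18. n9.depth = 16  [g.live + 12]
19. n9.tag = "yx"  ["yx"]
20. n12.key = "kkyx"  [A.live ++ E₀.tag]
21. n13.live = 26  [terminal]
22. n14.lim = false  [terminal]
23. n15.live = 26  [terminal]
24. n12.depth = -1  [g₀.live - 27]
25. n12.tag = "qq"  ["qq"]
26. n8.env = "kku"  [A.live ++ "u"]
27. n16.key = "wkku"  ["w" ++ A.env]
28. n18.live = 13  [terminal]
29. n17.acc = false  [g.live > 13]
30. n17.off = true  [g.live > 12]
31. n19.hot = -7  [-7]
32. n20.live = "yy"  [terminal]
33. n19.env = -7  [len(h.live) - 9]
34. n16.depth = 18  [B.env * -2 + 4]
35. n16.tag = "wkkuw"  [E.key ++ "w"]
36. n7.env = -7  [E.depth - 25]
37. n0.cnt = false  [B₁.env > -7]
38. n0.acc = "mw"  ["mw"]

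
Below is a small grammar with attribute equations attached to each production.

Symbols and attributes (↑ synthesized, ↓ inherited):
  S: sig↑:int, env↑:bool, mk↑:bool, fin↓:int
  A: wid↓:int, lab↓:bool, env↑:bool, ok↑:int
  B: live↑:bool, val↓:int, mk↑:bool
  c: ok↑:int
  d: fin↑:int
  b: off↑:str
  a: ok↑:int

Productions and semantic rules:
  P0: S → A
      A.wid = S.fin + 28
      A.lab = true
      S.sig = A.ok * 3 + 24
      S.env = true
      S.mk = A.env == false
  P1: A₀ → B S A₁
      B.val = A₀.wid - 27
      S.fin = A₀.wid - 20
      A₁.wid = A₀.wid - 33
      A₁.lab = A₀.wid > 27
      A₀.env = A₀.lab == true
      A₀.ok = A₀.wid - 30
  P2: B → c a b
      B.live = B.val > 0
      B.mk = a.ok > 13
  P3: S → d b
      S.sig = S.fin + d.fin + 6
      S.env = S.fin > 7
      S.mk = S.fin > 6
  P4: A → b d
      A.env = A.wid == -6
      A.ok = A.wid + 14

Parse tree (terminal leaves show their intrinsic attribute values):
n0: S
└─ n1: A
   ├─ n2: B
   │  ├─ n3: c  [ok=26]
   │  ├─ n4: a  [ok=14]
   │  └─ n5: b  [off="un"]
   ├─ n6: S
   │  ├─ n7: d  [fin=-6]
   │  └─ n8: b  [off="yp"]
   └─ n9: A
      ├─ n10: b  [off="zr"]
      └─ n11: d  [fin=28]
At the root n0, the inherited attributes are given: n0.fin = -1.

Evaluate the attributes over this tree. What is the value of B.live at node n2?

1. n0.fin = -1  [given at root]
2. n1.wid = 27  [S.fin + 28]
3. n1.lab = true  [true]
4. n2.val = 0  [A₀.wid - 27]
5. n3.ok = 26  [terminal]
6. n4.ok = 14  [terminal]
7. n5.off = "un"  [terminal]
8. n2.live = false  [B.val > 0]
9. n2.mk = true  [a.ok > 13]
10. n6.fin = 7  [A₀.wid - 20]
11. n7.fin = -6  [terminal]
12. n8.off = "yp"  [terminal]
13. n6.sig = 7  [S.fin + d.fin + 6]
14. n6.env = false  [S.fin > 7]
15. n6.mk = true  [S.fin > 6]
16. n9.wid = -6  [A₀.wid - 33]
17. n9.lab = false  [A₀.wid > 27]
18. n10.off = "zr"  [terminal]
19. n11.fin = 28  [terminal]
20. n9.env = true  [A.wid == -6]
21. n9.ok = 8  [A.wid + 14]
22. n1.env = true  [A₀.lab == true]
23. n1.ok = -3  [A₀.wid - 30]
24. n0.sig = 15  [A.ok * 3 + 24]
25. n0.env = true  [true]
26. n0.mk = false  [A.env == false]

false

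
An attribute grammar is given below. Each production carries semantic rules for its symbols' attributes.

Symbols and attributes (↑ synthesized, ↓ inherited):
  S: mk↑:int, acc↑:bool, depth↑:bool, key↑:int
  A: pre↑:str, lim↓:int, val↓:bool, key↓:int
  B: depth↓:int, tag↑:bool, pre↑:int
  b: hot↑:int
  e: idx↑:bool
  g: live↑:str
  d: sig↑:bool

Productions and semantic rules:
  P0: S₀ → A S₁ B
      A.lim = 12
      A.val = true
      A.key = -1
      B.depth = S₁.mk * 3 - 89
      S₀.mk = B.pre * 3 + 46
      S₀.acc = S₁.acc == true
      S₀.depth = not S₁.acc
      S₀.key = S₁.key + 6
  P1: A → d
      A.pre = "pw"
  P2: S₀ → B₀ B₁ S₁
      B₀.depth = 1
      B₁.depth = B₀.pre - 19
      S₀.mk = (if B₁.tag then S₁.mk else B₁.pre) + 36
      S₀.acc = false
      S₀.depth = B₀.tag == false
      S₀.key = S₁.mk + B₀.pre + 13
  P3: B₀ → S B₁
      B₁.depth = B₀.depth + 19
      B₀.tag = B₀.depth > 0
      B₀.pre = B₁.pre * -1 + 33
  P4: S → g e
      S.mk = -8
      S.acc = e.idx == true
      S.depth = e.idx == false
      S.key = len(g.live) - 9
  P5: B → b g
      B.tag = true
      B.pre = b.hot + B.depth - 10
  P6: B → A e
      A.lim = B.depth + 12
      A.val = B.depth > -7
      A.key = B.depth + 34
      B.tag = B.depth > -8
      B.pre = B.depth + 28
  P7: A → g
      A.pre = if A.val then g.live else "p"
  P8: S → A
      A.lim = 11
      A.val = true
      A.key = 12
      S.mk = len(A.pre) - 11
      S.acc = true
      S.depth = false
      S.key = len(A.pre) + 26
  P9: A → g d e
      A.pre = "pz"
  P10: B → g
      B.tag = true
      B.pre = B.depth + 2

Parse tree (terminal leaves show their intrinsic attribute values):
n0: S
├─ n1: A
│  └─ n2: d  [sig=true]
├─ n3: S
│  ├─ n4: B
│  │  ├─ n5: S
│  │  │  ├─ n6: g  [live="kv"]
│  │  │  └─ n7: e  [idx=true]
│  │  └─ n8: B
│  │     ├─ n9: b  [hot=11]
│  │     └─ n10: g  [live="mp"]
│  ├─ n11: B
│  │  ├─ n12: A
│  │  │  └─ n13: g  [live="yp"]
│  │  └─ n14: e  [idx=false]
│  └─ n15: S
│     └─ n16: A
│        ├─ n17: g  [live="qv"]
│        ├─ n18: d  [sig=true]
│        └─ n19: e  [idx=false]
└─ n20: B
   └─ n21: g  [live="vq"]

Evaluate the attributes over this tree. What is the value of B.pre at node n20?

-6

1. n1.lim = 12  [12]
2. n1.val = true  [true]
3. n1.key = -1  [-1]
4. n2.sig = true  [terminal]
5. n1.pre = "pw"  ["pw"]
6. n4.depth = 1  [1]
7. n6.live = "kv"  [terminal]
8. n7.idx = true  [terminal]
9. n5.mk = -8  [-8]
10. n5.acc = true  [e.idx == true]
11. n5.depth = false  [e.idx == false]
12. n5.key = -7  [len(g.live) - 9]
13. n8.depth = 20  [B₀.depth + 19]
14. n9.hot = 11  [terminal]
15. n10.live = "mp"  [terminal]
16. n8.tag = true  [true]
17. n8.pre = 21  [b.hot + B.depth - 10]
18. n4.tag = true  [B₀.depth > 0]
19. n4.pre = 12  [B₁.pre * -1 + 33]
20. n11.depth = -7  [B₀.pre - 19]
21. n12.lim = 5  [B.depth + 12]
22. n12.val = false  [B.depth > -7]
23. n12.key = 27  [B.depth + 34]
24. n13.live = "yp"  [terminal]
25. n12.pre = "p"  [if A.val then g.live else "p"]
26. n14.idx = false  [terminal]
27. n11.tag = true  [B.depth > -8]
28. n11.pre = 21  [B.depth + 28]
29. n16.lim = 11  [11]
30. n16.val = true  [true]
31. n16.key = 12  [12]
32. n17.live = "qv"  [terminal]
33. n18.sig = true  [terminal]
34. n19.idx = false  [terminal]
35. n16.pre = "pz"  ["pz"]
36. n15.mk = -9  [len(A.pre) - 11]
37. n15.acc = true  [true]
38. n15.depth = false  [false]
39. n15.key = 28  [len(A.pre) + 26]
40. n3.mk = 27  [(if B₁.tag then S₁.mk else B₁.pre) + 36]
41. n3.acc = false  [false]
42. n3.depth = false  [B₀.tag == false]
43. n3.key = 16  [S₁.mk + B₀.pre + 13]
44. n20.depth = -8  [S₁.mk * 3 - 89]
45. n21.live = "vq"  [terminal]
46. n20.tag = true  [true]
47. n20.pre = -6  [B.depth + 2]
48. n0.mk = 28  [B.pre * 3 + 46]
49. n0.acc = false  [S₁.acc == true]
50. n0.depth = true  [not S₁.acc]
51. n0.key = 22  [S₁.key + 6]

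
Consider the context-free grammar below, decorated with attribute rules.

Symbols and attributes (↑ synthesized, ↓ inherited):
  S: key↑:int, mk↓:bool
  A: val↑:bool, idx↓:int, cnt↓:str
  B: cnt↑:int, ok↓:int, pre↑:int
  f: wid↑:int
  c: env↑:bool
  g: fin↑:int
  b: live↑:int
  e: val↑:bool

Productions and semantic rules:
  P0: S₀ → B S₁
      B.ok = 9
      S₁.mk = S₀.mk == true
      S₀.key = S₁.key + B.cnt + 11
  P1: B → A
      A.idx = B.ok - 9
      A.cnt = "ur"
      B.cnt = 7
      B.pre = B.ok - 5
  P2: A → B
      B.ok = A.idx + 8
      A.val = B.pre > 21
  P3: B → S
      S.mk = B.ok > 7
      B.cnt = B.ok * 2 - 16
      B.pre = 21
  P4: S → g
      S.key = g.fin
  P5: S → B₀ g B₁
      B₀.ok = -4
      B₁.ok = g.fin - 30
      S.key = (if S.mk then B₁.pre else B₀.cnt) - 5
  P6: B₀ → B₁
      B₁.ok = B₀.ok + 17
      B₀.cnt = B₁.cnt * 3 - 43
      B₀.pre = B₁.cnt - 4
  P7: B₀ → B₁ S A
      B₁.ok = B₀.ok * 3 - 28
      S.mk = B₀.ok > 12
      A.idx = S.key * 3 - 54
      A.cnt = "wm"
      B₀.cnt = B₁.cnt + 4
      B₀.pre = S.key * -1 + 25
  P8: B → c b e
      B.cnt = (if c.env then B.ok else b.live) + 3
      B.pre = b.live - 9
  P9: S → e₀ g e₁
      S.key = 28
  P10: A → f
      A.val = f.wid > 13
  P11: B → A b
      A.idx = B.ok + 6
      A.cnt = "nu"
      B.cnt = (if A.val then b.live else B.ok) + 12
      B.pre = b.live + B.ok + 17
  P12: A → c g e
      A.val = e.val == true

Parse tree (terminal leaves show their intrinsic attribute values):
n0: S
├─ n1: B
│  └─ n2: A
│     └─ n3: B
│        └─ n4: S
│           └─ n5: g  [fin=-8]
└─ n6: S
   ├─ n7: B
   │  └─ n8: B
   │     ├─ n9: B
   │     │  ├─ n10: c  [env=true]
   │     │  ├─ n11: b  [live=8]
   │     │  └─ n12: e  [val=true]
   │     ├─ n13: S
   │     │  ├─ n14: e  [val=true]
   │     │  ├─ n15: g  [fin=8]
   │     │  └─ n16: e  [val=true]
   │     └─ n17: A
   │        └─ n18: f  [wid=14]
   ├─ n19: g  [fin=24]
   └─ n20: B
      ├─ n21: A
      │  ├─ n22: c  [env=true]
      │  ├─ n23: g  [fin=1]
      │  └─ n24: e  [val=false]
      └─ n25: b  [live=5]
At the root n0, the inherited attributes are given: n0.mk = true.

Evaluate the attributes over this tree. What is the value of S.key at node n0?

29

1. n0.mk = true  [given at root]
2. n1.ok = 9  [9]
3. n2.idx = 0  [B.ok - 9]
4. n2.cnt = "ur"  ["ur"]
5. n3.ok = 8  [A.idx + 8]
6. n4.mk = true  [B.ok > 7]
7. n5.fin = -8  [terminal]
8. n4.key = -8  [g.fin]
9. n3.cnt = 0  [B.ok * 2 - 16]
10. n3.pre = 21  [21]
11. n2.val = false  [B.pre > 21]
12. n1.cnt = 7  [7]
13. n1.pre = 4  [B.ok - 5]
14. n6.mk = true  [S₀.mk == true]
15. n7.ok = -4  [-4]
16. n8.ok = 13  [B₀.ok + 17]
17. n9.ok = 11  [B₀.ok * 3 - 28]
18. n10.env = true  [terminal]
19. n11.live = 8  [terminal]
20. n12.val = true  [terminal]
21. n9.cnt = 14  [(if c.env then B.ok else b.live) + 3]
22. n9.pre = -1  [b.live - 9]
23. n13.mk = true  [B₀.ok > 12]
24. n14.val = true  [terminal]
25. n15.fin = 8  [terminal]
26. n16.val = true  [terminal]
27. n13.key = 28  [28]
28. n17.idx = 30  [S.key * 3 - 54]
29. n17.cnt = "wm"  ["wm"]
30. n18.wid = 14  [terminal]
31. n17.val = true  [f.wid > 13]
32. n8.cnt = 18  [B₁.cnt + 4]
33. n8.pre = -3  [S.key * -1 + 25]
34. n7.cnt = 11  [B₁.cnt * 3 - 43]
35. n7.pre = 14  [B₁.cnt - 4]
36. n19.fin = 24  [terminal]
37. n20.ok = -6  [g.fin - 30]
38. n21.idx = 0  [B.ok + 6]
39. n21.cnt = "nu"  ["nu"]
40. n22.env = true  [terminal]
41. n23.fin = 1  [terminal]
42. n24.val = false  [terminal]
43. n21.val = false  [e.val == true]
44. n25.live = 5  [terminal]
45. n20.cnt = 6  [(if A.val then b.live else B.ok) + 12]
46. n20.pre = 16  [b.live + B.ok + 17]
47. n6.key = 11  [(if S.mk then B₁.pre else B₀.cnt) - 5]
48. n0.key = 29  [S₁.key + B.cnt + 11]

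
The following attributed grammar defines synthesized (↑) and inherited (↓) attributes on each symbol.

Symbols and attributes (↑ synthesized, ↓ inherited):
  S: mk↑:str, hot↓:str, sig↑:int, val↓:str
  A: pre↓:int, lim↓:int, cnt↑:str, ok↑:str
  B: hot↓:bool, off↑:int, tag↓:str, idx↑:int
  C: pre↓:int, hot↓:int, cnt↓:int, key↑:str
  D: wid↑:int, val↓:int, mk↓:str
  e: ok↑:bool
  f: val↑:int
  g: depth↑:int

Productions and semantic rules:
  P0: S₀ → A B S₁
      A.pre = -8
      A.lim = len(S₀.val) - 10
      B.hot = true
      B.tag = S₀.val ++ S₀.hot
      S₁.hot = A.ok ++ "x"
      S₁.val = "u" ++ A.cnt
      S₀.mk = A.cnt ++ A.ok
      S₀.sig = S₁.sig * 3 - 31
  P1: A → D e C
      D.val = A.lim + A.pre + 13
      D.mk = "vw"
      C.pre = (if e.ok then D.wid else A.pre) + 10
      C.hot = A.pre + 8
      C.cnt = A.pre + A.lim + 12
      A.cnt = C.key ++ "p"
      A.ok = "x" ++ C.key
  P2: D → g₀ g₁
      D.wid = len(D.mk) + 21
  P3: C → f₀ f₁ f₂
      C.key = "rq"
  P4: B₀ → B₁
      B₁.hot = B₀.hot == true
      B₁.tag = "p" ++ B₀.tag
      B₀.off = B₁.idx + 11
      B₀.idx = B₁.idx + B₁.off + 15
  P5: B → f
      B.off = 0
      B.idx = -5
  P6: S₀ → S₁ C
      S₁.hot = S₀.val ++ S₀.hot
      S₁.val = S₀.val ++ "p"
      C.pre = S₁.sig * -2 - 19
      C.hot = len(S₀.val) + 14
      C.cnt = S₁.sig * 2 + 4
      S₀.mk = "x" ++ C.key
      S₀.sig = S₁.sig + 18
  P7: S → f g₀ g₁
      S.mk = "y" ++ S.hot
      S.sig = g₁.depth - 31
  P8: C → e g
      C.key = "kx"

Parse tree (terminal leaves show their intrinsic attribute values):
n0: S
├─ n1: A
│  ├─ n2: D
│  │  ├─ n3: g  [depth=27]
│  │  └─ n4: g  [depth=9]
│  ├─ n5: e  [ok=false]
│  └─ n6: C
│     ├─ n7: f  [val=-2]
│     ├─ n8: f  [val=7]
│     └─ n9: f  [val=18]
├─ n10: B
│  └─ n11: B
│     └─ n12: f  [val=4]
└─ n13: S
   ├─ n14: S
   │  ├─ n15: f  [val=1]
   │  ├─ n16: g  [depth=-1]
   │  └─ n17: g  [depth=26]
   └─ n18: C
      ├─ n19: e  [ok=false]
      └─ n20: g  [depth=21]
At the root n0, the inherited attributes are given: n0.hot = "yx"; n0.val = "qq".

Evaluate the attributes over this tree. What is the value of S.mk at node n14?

1. n0.hot = "yx"  [given at root]
2. n0.val = "qq"  [given at root]
3. n1.pre = -8  [-8]
4. n1.lim = -8  [len(S₀.val) - 10]
5. n2.val = -3  [A.lim + A.pre + 13]
6. n2.mk = "vw"  ["vw"]
7. n3.depth = 27  [terminal]
8. n4.depth = 9  [terminal]
9. n2.wid = 23  [len(D.mk) + 21]
10. n5.ok = false  [terminal]
11. n6.pre = 2  [(if e.ok then D.wid else A.pre) + 10]
12. n6.hot = 0  [A.pre + 8]
13. n6.cnt = -4  [A.pre + A.lim + 12]
14. n7.val = -2  [terminal]
15. n8.val = 7  [terminal]
16. n9.val = 18  [terminal]
17. n6.key = "rq"  ["rq"]
18. n1.cnt = "rqp"  [C.key ++ "p"]
19. n1.ok = "xrq"  ["x" ++ C.key]
20. n10.hot = true  [true]
21. n10.tag = "qqyx"  [S₀.val ++ S₀.hot]
22. n11.hot = true  [B₀.hot == true]
23. n11.tag = "pqqyx"  ["p" ++ B₀.tag]
24. n12.val = 4  [terminal]
25. n11.off = 0  [0]
26. n11.idx = -5  [-5]
27. n10.off = 6  [B₁.idx + 11]
28. n10.idx = 10  [B₁.idx + B₁.off + 15]
29. n13.hot = "xrqx"  [A.ok ++ "x"]
30. n13.val = "urqp"  ["u" ++ A.cnt]
31. n14.hot = "urqpxrqx"  [S₀.val ++ S₀.hot]
32. n14.val = "urqpp"  [S₀.val ++ "p"]
33. n15.val = 1  [terminal]
34. n16.depth = -1  [terminal]
35. n17.depth = 26  [terminal]
36. n14.mk = "yurqpxrqx"  ["y" ++ S.hot]
37. n14.sig = -5  [g₁.depth - 31]
38. n18.pre = -9  [S₁.sig * -2 - 19]
39. n18.hot = 18  [len(S₀.val) + 14]
40. n18.cnt = -6  [S₁.sig * 2 + 4]
41. n19.ok = false  [terminal]
42. n20.depth = 21  [terminal]
43. n18.key = "kx"  ["kx"]
44. n13.mk = "xkx"  ["x" ++ C.key]
45. n13.sig = 13  [S₁.sig + 18]
46. n0.mk = "rqpxrq"  [A.cnt ++ A.ok]
47. n0.sig = 8  [S₁.sig * 3 - 31]

"yurqpxrqx"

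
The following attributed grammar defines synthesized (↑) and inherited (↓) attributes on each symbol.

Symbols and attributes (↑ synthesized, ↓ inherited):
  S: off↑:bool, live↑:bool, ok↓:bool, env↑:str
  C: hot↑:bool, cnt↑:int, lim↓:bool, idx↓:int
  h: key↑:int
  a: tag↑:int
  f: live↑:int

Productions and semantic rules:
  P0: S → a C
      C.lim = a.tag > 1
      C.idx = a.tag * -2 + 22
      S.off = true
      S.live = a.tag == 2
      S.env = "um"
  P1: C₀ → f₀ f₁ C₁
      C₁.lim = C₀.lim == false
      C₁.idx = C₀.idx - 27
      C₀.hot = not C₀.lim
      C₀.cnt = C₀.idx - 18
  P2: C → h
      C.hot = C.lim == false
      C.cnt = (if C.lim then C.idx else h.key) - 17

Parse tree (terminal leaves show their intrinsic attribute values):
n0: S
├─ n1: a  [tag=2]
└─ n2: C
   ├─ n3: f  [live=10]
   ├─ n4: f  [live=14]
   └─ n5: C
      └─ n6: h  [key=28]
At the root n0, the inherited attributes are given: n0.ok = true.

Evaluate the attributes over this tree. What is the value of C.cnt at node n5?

11

1. n0.ok = true  [given at root]
2. n1.tag = 2  [terminal]
3. n2.lim = true  [a.tag > 1]
4. n2.idx = 18  [a.tag * -2 + 22]
5. n3.live = 10  [terminal]
6. n4.live = 14  [terminal]
7. n5.lim = false  [C₀.lim == false]
8. n5.idx = -9  [C₀.idx - 27]
9. n6.key = 28  [terminal]
10. n5.hot = true  [C.lim == false]
11. n5.cnt = 11  [(if C.lim then C.idx else h.key) - 17]
12. n2.hot = false  [not C₀.lim]
13. n2.cnt = 0  [C₀.idx - 18]
14. n0.off = true  [true]
15. n0.live = true  [a.tag == 2]
16. n0.env = "um"  ["um"]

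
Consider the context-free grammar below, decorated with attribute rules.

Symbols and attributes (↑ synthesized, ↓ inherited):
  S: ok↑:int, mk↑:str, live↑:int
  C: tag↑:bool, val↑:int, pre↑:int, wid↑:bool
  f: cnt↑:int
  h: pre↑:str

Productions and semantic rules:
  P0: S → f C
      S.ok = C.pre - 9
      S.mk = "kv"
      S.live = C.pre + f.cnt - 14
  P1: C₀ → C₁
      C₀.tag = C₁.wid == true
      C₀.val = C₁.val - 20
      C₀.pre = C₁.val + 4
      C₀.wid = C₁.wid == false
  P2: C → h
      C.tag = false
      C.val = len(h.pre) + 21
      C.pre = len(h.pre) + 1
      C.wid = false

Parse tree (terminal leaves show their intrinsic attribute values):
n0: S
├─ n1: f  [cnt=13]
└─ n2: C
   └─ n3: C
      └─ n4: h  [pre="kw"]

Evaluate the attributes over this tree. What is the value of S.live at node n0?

26

1. n1.cnt = 13  [terminal]
2. n4.pre = "kw"  [terminal]
3. n3.tag = false  [false]
4. n3.val = 23  [len(h.pre) + 21]
5. n3.pre = 3  [len(h.pre) + 1]
6. n3.wid = false  [false]
7. n2.tag = false  [C₁.wid == true]
8. n2.val = 3  [C₁.val - 20]
9. n2.pre = 27  [C₁.val + 4]
10. n2.wid = true  [C₁.wid == false]
11. n0.ok = 18  [C.pre - 9]
12. n0.mk = "kv"  ["kv"]
13. n0.live = 26  [C.pre + f.cnt - 14]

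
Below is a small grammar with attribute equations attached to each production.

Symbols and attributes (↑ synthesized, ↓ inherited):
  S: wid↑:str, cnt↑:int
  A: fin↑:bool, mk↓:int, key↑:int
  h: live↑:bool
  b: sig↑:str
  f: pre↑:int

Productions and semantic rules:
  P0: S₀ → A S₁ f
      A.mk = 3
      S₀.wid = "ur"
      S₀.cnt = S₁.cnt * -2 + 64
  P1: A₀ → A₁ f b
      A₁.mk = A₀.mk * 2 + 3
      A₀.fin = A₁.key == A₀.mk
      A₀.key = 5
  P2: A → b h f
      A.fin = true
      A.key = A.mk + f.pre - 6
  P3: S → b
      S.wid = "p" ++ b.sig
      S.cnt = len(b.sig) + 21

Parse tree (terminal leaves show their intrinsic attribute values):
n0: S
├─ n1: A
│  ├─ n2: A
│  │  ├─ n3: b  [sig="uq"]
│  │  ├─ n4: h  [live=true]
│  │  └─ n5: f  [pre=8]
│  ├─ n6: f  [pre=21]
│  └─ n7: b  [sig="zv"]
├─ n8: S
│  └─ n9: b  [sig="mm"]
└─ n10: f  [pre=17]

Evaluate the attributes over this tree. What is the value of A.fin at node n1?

1. n1.mk = 3  [3]
2. n2.mk = 9  [A₀.mk * 2 + 3]
3. n3.sig = "uq"  [terminal]
4. n4.live = true  [terminal]
5. n5.pre = 8  [terminal]
6. n2.fin = true  [true]
7. n2.key = 11  [A.mk + f.pre - 6]
8. n6.pre = 21  [terminal]
9. n7.sig = "zv"  [terminal]
10. n1.fin = false  [A₁.key == A₀.mk]
11. n1.key = 5  [5]
12. n9.sig = "mm"  [terminal]
13. n8.wid = "pmm"  ["p" ++ b.sig]
14. n8.cnt = 23  [len(b.sig) + 21]
15. n10.pre = 17  [terminal]
16. n0.wid = "ur"  ["ur"]
17. n0.cnt = 18  [S₁.cnt * -2 + 64]

false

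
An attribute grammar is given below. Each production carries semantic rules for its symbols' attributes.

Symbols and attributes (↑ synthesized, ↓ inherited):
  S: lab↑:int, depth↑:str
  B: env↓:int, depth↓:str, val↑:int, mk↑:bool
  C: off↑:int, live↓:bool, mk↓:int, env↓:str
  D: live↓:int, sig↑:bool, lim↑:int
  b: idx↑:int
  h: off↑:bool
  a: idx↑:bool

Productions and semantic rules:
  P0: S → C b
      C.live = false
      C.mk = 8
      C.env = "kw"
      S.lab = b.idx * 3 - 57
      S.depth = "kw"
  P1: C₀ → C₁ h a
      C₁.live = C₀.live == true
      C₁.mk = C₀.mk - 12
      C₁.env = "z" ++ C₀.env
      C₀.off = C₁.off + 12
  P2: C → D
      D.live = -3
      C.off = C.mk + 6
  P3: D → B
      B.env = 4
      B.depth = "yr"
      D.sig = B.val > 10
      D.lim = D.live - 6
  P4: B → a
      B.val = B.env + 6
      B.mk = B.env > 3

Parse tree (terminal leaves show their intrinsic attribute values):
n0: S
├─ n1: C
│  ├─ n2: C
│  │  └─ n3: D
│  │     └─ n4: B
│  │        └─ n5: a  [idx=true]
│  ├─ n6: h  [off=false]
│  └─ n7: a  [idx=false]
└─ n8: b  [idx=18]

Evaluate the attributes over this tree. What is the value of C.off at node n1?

1. n1.live = false  [false]
2. n1.mk = 8  [8]
3. n1.env = "kw"  ["kw"]
4. n2.live = false  [C₀.live == true]
5. n2.mk = -4  [C₀.mk - 12]
6. n2.env = "zkw"  ["z" ++ C₀.env]
7. n3.live = -3  [-3]
8. n4.env = 4  [4]
9. n4.depth = "yr"  ["yr"]
10. n5.idx = true  [terminal]
11. n4.val = 10  [B.env + 6]
12. n4.mk = true  [B.env > 3]
13. n3.sig = false  [B.val > 10]
14. n3.lim = -9  [D.live - 6]
15. n2.off = 2  [C.mk + 6]
16. n6.off = false  [terminal]
17. n7.idx = false  [terminal]
18. n1.off = 14  [C₁.off + 12]
19. n8.idx = 18  [terminal]
20. n0.lab = -3  [b.idx * 3 - 57]
21. n0.depth = "kw"  ["kw"]

14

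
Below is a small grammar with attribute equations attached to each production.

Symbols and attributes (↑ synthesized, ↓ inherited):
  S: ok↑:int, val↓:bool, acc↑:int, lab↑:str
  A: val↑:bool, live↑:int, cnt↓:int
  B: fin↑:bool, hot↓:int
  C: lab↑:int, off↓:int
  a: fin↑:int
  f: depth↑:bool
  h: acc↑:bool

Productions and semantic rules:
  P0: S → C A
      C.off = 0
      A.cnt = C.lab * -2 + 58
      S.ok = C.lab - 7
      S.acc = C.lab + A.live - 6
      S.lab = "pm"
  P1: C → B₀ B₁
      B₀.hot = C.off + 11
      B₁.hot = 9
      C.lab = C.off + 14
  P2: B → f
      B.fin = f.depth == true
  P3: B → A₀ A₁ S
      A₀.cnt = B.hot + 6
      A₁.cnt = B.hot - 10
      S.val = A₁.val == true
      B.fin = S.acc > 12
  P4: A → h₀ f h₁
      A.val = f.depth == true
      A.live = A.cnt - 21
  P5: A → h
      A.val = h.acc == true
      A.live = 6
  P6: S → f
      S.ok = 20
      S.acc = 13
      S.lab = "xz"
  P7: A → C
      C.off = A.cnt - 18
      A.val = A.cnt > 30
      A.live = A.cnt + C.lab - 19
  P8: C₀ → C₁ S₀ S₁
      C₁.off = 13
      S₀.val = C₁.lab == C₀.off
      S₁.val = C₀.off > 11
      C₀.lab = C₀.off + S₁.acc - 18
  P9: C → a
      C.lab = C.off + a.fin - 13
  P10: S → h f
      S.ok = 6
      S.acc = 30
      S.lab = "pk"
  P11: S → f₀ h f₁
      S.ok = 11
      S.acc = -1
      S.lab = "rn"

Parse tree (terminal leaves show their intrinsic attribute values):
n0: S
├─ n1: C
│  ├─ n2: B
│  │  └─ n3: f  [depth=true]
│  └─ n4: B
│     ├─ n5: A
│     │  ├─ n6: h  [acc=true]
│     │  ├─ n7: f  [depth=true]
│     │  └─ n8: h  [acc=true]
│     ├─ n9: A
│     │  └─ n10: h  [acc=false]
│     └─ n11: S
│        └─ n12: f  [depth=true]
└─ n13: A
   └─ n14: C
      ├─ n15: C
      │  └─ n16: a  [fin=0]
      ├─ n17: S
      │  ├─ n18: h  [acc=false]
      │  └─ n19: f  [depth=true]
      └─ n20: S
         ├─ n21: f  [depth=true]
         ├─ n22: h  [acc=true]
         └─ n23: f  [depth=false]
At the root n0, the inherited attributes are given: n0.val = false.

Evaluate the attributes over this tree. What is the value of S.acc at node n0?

12

1. n0.val = false  [given at root]
2. n1.off = 0  [0]
3. n2.hot = 11  [C.off + 11]
4. n3.depth = true  [terminal]
5. n2.fin = true  [f.depth == true]
6. n4.hot = 9  [9]
7. n5.cnt = 15  [B.hot + 6]
8. n6.acc = true  [terminal]
9. n7.depth = true  [terminal]
10. n8.acc = true  [terminal]
11. n5.val = true  [f.depth == true]
12. n5.live = -6  [A.cnt - 21]
13. n9.cnt = -1  [B.hot - 10]
14. n10.acc = false  [terminal]
15. n9.val = false  [h.acc == true]
16. n9.live = 6  [6]
17. n11.val = false  [A₁.val == true]
18. n12.depth = true  [terminal]
19. n11.ok = 20  [20]
20. n11.acc = 13  [13]
21. n11.lab = "xz"  ["xz"]
22. n4.fin = true  [S.acc > 12]
23. n1.lab = 14  [C.off + 14]
24. n13.cnt = 30  [C.lab * -2 + 58]
25. n14.off = 12  [A.cnt - 18]
26. n15.off = 13  [13]
27. n16.fin = 0  [terminal]
28. n15.lab = 0  [C.off + a.fin - 13]
29. n17.val = false  [C₁.lab == C₀.off]
30. n18.acc = false  [terminal]
31. n19.depth = true  [terminal]
32. n17.ok = 6  [6]
33. n17.acc = 30  [30]
34. n17.lab = "pk"  ["pk"]
35. n20.val = true  [C₀.off > 11]
36. n21.depth = true  [terminal]
37. n22.acc = true  [terminal]
38. n23.depth = false  [terminal]
39. n20.ok = 11  [11]
40. n20.acc = -1  [-1]
41. n20.lab = "rn"  ["rn"]
42. n14.lab = -7  [C₀.off + S₁.acc - 18]
43. n13.val = false  [A.cnt > 30]
44. n13.live = 4  [A.cnt + C.lab - 19]
45. n0.ok = 7  [C.lab - 7]
46. n0.acc = 12  [C.lab + A.live - 6]
47. n0.lab = "pm"  ["pm"]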